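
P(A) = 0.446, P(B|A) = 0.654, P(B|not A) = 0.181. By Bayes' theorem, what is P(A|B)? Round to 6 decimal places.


P(A|B) = P(B|A)*P(A) / P(B), P(B) = P(B|A)*P(A) + P(B|not A)*P(not A)
P(B|A)*P(A) = 0.654 * 0.446 = 0.291684
P(B|not A)*P(not A) = 0.181 * 0.554 = 0.100274
P(B) = 0.291684 + 0.100274 = 0.391958
P(A|B) = 0.291684 / 0.391958 ≈ 0.74417157

0.744172


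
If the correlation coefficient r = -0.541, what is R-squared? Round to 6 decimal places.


R^2 = r^2 = (-0.541)^2 = 0.292681

0.292681


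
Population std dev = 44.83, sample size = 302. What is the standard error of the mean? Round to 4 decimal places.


SE = sigma / sqrt(n)
sqrt(302) ≈ 17.378147
SE = 44.83 / 17.378147 ≈ 2.579677

2.5797


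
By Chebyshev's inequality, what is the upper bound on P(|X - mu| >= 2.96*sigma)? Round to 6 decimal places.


P <= 1/k^2
k^2 = 2.96^2 = 8.7616
1/k^2 = 1 / 8.7616 = 625/5476 ≈ 0.11413440

0.114134


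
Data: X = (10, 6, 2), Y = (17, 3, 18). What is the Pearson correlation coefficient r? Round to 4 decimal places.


r = sum((xi-xbar)(yi-ybar)) / sqrt(sum((xi-xbar)^2) * sum((yi-ybar)^2))
n = 3, xbar = 18/3 = 6, ybar = 38/3 ≈ 12.666667
Sxy = sum((xi-xbar)(yi-ybar)) = -4
Sxx = sum((xi-xbar)^2) = 32
Syy = sum((yi-ybar)^2) = 422/3 ≈ 140.666667
sqrt(Sxx*Syy) ≈ 67.091977
r = Sxy / sqrt(Sxx*Syy) = -4 / 67.091977 ≈ -0.059620

-0.0596


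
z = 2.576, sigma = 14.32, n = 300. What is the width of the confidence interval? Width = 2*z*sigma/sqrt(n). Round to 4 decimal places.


width = 2*z*sigma/sqrt(n)
2*z*sigma = 2 * 2.576 * 14.32 = 73.77664
sqrt(300) ≈ 17.320508
width = 73.77664 / 17.320508 ≈ 4.259496

4.2595


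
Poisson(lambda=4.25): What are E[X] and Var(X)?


E[X] = Var(X) = lambda = 4.25

4.25, 4.25


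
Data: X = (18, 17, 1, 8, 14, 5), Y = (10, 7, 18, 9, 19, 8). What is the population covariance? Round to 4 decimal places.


Cov = (1/n)*sum((xi-xbar)(yi-ybar))
n = 6, xbar = 63/6 = 10.5, ybar = 71/6 ≈ 11.833333
sum((xi-xbar)(yi-ybar)) = -50.5
Cov = -50.5 / 6 = -101/12 ≈ -8.416667

-8.4167


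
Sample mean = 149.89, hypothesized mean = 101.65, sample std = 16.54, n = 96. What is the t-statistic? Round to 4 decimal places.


t = (xbar - mu0) / (s/sqrt(n))
xbar - mu0 = 149.89 - 101.65 = 48.24
sqrt(96) ≈ 9.79795897
s/sqrt(n) = 16.54 / 9.79795897 ≈ 1.68810668
t = 48.24 / 1.68810668 ≈ 28.576393

28.5764


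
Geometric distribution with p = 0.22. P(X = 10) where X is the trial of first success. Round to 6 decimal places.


P = (1-p)^(k-1) * p
(1-p)^(k-1) = 0.78^9 ≈ 0.1068689
P = 0.1068689 * 0.22 ≈ 0.02351116

0.023511


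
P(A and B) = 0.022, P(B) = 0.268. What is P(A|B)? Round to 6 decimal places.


P(A|B) = P(A and B) / P(B) = 0.022 / 0.268 = 11/134 ≈ 0.08208955

0.082090


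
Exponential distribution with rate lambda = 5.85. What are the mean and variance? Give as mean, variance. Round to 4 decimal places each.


mean = 1/lam, var = 1/lam^2
mean = 1 / 5.85 = 20/117 ≈ 0.170940
lam^2 = 5.85^2 = 34.2225
var = 1 / 34.2225 ≈ 0.029221

0.1709, 0.0292


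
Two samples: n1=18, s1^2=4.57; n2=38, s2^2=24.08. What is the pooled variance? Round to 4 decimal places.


sp^2 = ((n1-1)*s1^2 + (n2-1)*s2^2)/(n1+n2-2)
(n1-1)*s1^2 = 17 * 4.57 = 77.69
(n2-1)*s2^2 = 37 * 24.08 = 890.96
numerator = 77.69 + 890.96 = 968.65
n1+n2-2 = 54
sp^2 = 968.65 / 54 = 19373/1080 ≈ 17.937963

17.9380


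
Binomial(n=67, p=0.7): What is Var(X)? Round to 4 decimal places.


Var = n*p*(1-p) = 67 * 0.7 * 0.3 = 14.07

14.0700


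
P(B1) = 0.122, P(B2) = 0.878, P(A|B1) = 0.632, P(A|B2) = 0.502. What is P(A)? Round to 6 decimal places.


P(A) = P(A|B1)*P(B1) + P(A|B2)*P(B2)
P(A|B1)*P(B1) = 0.632 * 0.122 = 0.077104
P(A|B2)*P(B2) = 0.502 * 0.878 = 0.440756
P(A) = 0.077104 + 0.440756 = 0.51786

0.517860


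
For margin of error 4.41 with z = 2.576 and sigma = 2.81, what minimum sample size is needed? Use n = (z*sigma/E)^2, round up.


z*sigma/E = 2.576 * 2.81 / 4.41 = 12926/7875 ≈ 1.641397
(z*sigma/E)^2 ≈ 2.694184
round up: n = 3

3


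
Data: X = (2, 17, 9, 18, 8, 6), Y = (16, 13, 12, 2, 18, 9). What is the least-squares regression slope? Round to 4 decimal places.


b = sum((xi-xbar)(yi-ybar)) / sum((xi-xbar)^2)
n = 6, xbar = 60/6 = 10, ybar = 70/6 = 35/3 ≈ 11.666667
Sxy = sum((xi-xbar)(yi-ybar)) = -105
Sxx = sum((xi-xbar)^2) = 198
b = Sxy / Sxx = -35/66 ≈ -0.530303

-0.5303


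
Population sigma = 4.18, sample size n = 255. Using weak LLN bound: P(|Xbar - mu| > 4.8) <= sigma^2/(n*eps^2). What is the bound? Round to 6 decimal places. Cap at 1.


bound = min(1, sigma^2/(n*eps^2))
sigma^2 = 4.18^2 = 17.4724
n*eps^2 = 255 * 4.8^2 = 255 * 23.04 = 5875.2
sigma^2/(n*eps^2) = 17.4724 / 5875.2 ≈ 0.00297392

0.002974


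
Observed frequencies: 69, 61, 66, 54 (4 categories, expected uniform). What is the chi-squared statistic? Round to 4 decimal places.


chi2 = sum((O-E)^2/E), E = total/4
total = 250, E = 250/4 = 62.5
(69 - 62.5)^2 / 62.5 = 42.25 / 62.5 = 0.676
(61 - 62.5)^2 / 62.5 = 2.25 / 62.5 = 0.036
(66 - 62.5)^2 / 62.5 = 12.25 / 62.5 = 0.196
(54 - 62.5)^2 / 62.5 = 72.25 / 62.5 = 1.156
chi2 = 2.064

2.0640


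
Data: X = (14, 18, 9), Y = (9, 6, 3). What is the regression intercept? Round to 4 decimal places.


a = ybar - b*xbar, where b = sum((xi-xbar)(yi-ybar)) / sum((xi-xbar)^2)
n = 3, xbar = 41/3 ≈ 13.666667, ybar = 18/3 = 6
Sxy = sum((xi-xbar)(yi-ybar)) = 15
Sxx = sum((xi-xbar)^2) = 122/3 ≈ 40.666667
b = Sxy / Sxx = 45/122 ≈ 0.368852
a = 6 - 0.368852 * 13.666667 = 117/122 ≈ 0.959016

0.9590


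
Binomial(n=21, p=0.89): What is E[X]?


E[X] = n*p = 21 * 0.89 = 18.69

18.69


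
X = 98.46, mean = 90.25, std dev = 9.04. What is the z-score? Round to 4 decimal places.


z = (X - mu) / sigma
X - mu = 98.46 - 90.25 = 8.21
z = 8.21 / 9.04 = 821/904 ≈ 0.908186

0.9082


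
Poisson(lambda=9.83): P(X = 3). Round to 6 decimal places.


P = e^(-lam) * lam^k / k!
e^(-9.83) ≈ 0.00005381276
lam^k = 9.83^3 = 949.862087
k! = 3! = 6
P = 0.00005381276 * 949.862087 / 6 ≈ 0.008519

0.008519


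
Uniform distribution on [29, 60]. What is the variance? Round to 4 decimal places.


Var = (b-a)^2 / 12
(b-a)^2 = (60 - 29)^2 = 961
Var = 961/12 ≈ 80.083333

80.0833


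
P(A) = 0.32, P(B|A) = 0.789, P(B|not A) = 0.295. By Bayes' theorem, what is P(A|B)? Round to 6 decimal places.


P(A|B) = P(B|A)*P(A) / P(B), P(B) = P(B|A)*P(A) + P(B|not A)*P(not A)
P(B|A)*P(A) = 0.789 * 0.32 = 0.25248
P(B|not A)*P(not A) = 0.295 * 0.68 = 0.2006
P(B) = 0.25248 + 0.2006 = 0.45308
P(A|B) = 0.25248 / 0.45308 ≈ 0.55725258

0.557253


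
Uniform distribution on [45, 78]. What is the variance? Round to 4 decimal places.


Var = (b-a)^2 / 12
(b-a)^2 = (78 - 45)^2 = 1089
Var = 1089/12 = 90.75

90.7500


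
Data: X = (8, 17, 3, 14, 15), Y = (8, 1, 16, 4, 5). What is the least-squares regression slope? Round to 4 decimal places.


b = sum((xi-xbar)(yi-ybar)) / sum((xi-xbar)^2)
n = 5, xbar = 57/5 = 11.4, ybar = 34/5 = 6.8
Sxy = sum((xi-xbar)(yi-ybar)) = -127.6
Sxx = sum((xi-xbar)^2) = 133.2
b = Sxy / Sxx = -319/333 ≈ -0.957958

-0.9580


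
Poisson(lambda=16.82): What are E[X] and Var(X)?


E[X] = Var(X) = lambda = 16.82

16.82, 16.82


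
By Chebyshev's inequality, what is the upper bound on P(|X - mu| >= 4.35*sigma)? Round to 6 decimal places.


P <= 1/k^2
k^2 = 4.35^2 = 18.9225
1/k^2 = 1 / 18.9225 = 400/7569 ≈ 0.05284714

0.052847


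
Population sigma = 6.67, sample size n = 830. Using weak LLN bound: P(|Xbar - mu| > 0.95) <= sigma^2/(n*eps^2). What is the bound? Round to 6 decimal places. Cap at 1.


bound = min(1, sigma^2/(n*eps^2))
sigma^2 = 6.67^2 = 44.4889
n*eps^2 = 830 * 0.95^2 = 830 * 0.9025 = 749.075
sigma^2/(n*eps^2) = 44.4889 / 749.075 ≈ 0.05939178

0.059392


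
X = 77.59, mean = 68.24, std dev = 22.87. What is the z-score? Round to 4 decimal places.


z = (X - mu) / sigma
X - mu = 77.59 - 68.24 = 9.35
z = 9.35 / 22.87 = 935/2287 ≈ 0.408833

0.4088


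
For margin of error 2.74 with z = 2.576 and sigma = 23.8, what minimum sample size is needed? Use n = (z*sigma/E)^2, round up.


z*sigma/E = 2.576 * 23.8 / 2.74 = 76636/3425 ≈ 22.375474
(z*sigma/E)^2 ≈ 500.661857
round up: n = 501

501


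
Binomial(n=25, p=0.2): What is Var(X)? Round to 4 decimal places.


Var = n*p*(1-p) = 25 * 0.2 * 0.8 = 4

4.0000


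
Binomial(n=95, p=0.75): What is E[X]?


E[X] = n*p = 95 * 0.75 = 71.25

71.25


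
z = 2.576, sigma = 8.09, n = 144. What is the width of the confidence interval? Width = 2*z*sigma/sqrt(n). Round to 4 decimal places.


width = 2*z*sigma/sqrt(n)
2*z*sigma = 2 * 2.576 * 8.09 = 41.67968
sqrt(144) = 12
width = 41.67968 / 12 ≈ 3.473307

3.4733


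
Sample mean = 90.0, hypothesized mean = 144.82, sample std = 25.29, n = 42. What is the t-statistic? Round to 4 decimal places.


t = (xbar - mu0) / (s/sqrt(n))
xbar - mu0 = 90.0 - 144.82 = -54.82
sqrt(42) ≈ 6.48074070
s/sqrt(n) = 25.29 / 6.48074070 ≈ 3.90233172
t = -54.82 / 3.90233172 ≈ -14.048011

-14.0480


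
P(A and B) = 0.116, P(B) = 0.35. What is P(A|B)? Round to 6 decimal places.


P(A|B) = P(A and B) / P(B) = 0.116 / 0.35 = 58/175 ≈ 0.33142857

0.331429


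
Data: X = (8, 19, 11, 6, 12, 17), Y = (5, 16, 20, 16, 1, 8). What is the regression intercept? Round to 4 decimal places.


a = ybar - b*xbar, where b = sum((xi-xbar)(yi-ybar)) / sum((xi-xbar)^2)
n = 6, xbar = 73/6 ≈ 12.166667, ybar = 66/6 = 11
Sxy = sum((xi-xbar)(yi-ybar)) = 5
Sxx = sum((xi-xbar)^2) = 761/6 ≈ 126.833333
b = Sxy / Sxx = 30/761 ≈ 0.039422
a = 11 - 0.039422 * 12.166667 = 8006/761 ≈ 10.520368

10.5204


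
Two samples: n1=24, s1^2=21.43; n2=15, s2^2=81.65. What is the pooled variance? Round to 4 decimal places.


sp^2 = ((n1-1)*s1^2 + (n2-1)*s2^2)/(n1+n2-2)
(n1-1)*s1^2 = 23 * 21.43 = 492.89
(n2-1)*s2^2 = 14 * 81.65 = 1143.1
numerator = 492.89 + 1143.1 = 1635.99
n1+n2-2 = 37
sp^2 = 1635.99 / 37 = 163599/3700 ≈ 44.215946

44.2159


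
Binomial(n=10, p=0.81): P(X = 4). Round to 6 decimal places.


P = C(n,k) * p^k * (1-p)^(n-k)
C(10,4) = 210
p^k = 0.81^4 ≈ 0.4304672
(1-p)^(n-k) = 0.19^6 ≈ 0.00004704588
P = 210 * 0.4304672 * 0.00004704588 ≈ 0.004253

0.004253


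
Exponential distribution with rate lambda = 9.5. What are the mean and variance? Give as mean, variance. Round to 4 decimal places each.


mean = 1/lam, var = 1/lam^2
mean = 1 / 9.5 = 2/19 ≈ 0.105263
lam^2 = 9.5^2 = 90.25
var = 1 / 90.25 = 4/361 ≈ 0.011080

0.1053, 0.0111


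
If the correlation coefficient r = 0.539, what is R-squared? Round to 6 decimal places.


R^2 = r^2 = (0.539)^2 = 0.290521

0.290521


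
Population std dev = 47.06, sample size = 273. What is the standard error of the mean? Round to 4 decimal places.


SE = sigma / sqrt(n)
sqrt(273) ≈ 16.522712
SE = 47.06 / 16.522712 ≈ 2.848201

2.8482


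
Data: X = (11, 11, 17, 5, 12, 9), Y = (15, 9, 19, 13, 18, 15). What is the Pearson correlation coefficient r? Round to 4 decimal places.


r = sum((xi-xbar)(yi-ybar)) / sqrt(sum((xi-xbar)^2) * sum((yi-ybar)^2))
n = 6, xbar = 65/6 ≈ 10.833333, ybar = 89/6 ≈ 14.833333
Sxy = sum((xi-xbar)(yi-ybar)) = 233/6 ≈ 38.833333
Sxx = sum((xi-xbar)^2) = 461/6 ≈ 76.833333
Syy = sum((yi-ybar)^2) = 389/6 ≈ 64.833333
sqrt(Sxx*Syy) ≈ 70.578758
r = Sxy / sqrt(Sxx*Syy) = 38.833333 / 70.578758 ≈ 0.550213

0.5502


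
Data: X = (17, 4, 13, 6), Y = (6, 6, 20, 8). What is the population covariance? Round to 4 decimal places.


Cov = (1/n)*sum((xi-xbar)(yi-ybar))
n = 4, xbar = 40/4 = 10, ybar = 40/4 = 10
sum((xi-xbar)(yi-ybar)) = 34
Cov = 34 / 4 = 8.5

8.5000


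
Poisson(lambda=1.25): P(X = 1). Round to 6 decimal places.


P = e^(-lam) * lam^k / k!
e^(-1.25) ≈ 0.2865048
lam^k = 1.25^1 = 1.25
k! = 1! = 1
P = 0.2865048 * 1.25 / 1 ≈ 0.358131

0.358131


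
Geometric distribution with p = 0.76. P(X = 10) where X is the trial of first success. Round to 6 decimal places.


P = (1-p)^(k-1) * p
(1-p)^(k-1) = 0.24^9 ≈ 0.000002641808
P = 0.000002641808 * 0.76 ≈ 0.000002007774

0.000002


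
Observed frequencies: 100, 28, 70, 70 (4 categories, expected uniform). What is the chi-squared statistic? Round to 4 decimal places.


chi2 = sum((O-E)^2/E), E = total/4
total = 268, E = 268/4 = 67
(100 - 67)^2 / 67 = 1089 / 67 = 1089/67 ≈ 16.253731
(28 - 67)^2 / 67 = 1521 / 67 = 1521/67 ≈ 22.701493
(70 - 67)^2 / 67 = 9 / 67 = 9/67 ≈ 0.134328
(70 - 67)^2 / 67 = 9 / 67 = 9/67 ≈ 0.134328
chi2 = 2628/67 ≈ 39.223881

39.2239


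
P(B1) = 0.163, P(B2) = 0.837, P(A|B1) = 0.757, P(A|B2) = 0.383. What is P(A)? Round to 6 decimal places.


P(A) = P(A|B1)*P(B1) + P(A|B2)*P(B2)
P(A|B1)*P(B1) = 0.757 * 0.163 = 0.123391
P(A|B2)*P(B2) = 0.383 * 0.837 = 0.320571
P(A) = 0.123391 + 0.320571 = 0.443962

0.443962


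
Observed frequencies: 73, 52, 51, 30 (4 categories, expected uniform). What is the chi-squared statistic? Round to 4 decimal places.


chi2 = sum((O-E)^2/E), E = total/4
total = 206, E = 206/4 = 51.5
(73 - 51.5)^2 / 51.5 = 462.25 / 51.5 = 1849/206 ≈ 8.975728
(52 - 51.5)^2 / 51.5 = 0.25 / 51.5 = 1/206 ≈ 0.004854
(51 - 51.5)^2 / 51.5 = 0.25 / 51.5 = 1/206 ≈ 0.004854
(30 - 51.5)^2 / 51.5 = 462.25 / 51.5 = 1849/206 ≈ 8.975728
chi2 = 1850/103 ≈ 17.961165

17.9612


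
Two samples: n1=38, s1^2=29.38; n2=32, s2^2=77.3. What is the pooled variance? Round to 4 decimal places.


sp^2 = ((n1-1)*s1^2 + (n2-1)*s2^2)/(n1+n2-2)
(n1-1)*s1^2 = 37 * 29.38 = 1087.06
(n2-1)*s2^2 = 31 * 77.3 = 2396.3
numerator = 1087.06 + 2396.3 = 3483.36
n1+n2-2 = 68
sp^2 = 3483.36 / 68 = 21771/425 ≈ 51.225882

51.2259


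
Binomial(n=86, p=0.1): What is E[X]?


E[X] = n*p = 86 * 0.1 = 8.6

8.6


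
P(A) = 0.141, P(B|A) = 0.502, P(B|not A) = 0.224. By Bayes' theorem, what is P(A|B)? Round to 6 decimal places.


P(A|B) = P(B|A)*P(A) / P(B), P(B) = P(B|A)*P(A) + P(B|not A)*P(not A)
P(B|A)*P(A) = 0.502 * 0.141 = 0.070782
P(B|not A)*P(not A) = 0.224 * 0.859 = 0.192416
P(B) = 0.070782 + 0.192416 = 0.263198
P(A|B) = 0.070782 / 0.263198 ≈ 0.26893061

0.268931


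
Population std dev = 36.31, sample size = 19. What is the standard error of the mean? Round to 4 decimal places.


SE = sigma / sqrt(n)
sqrt(19) ≈ 4.358899
SE = 36.31 / 4.358899 ≈ 8.330085

8.3301


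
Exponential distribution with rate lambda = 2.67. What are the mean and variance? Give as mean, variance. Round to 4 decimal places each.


mean = 1/lam, var = 1/lam^2
mean = 1 / 2.67 = 100/267 ≈ 0.374532
lam^2 = 2.67^2 = 7.1289
var = 1 / 7.1289 ≈ 0.140274

0.3745, 0.1403


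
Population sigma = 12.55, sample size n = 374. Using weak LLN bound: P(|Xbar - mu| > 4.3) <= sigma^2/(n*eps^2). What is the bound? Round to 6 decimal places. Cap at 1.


bound = min(1, sigma^2/(n*eps^2))
sigma^2 = 12.55^2 = 157.5025
n*eps^2 = 374 * 4.3^2 = 374 * 18.49 = 6915.26
sigma^2/(n*eps^2) = 157.5025 / 6915.26 ≈ 0.02277608

0.022776


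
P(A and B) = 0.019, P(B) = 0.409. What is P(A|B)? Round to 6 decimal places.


P(A|B) = P(A and B) / P(B) = 0.019 / 0.409 = 19/409 ≈ 0.04645477

0.046455


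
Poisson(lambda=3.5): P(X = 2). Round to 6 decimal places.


P = e^(-lam) * lam^k / k!
e^(-3.5) ≈ 0.03019738
lam^k = 3.5^2 = 12.25
k! = 2! = 2
P = 0.03019738 * 12.25 / 2 ≈ 0.184959

0.184959


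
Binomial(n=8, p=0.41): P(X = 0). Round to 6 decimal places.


P = C(n,k) * p^k * (1-p)^(n-k)
C(8,0) = 1
p^k = 0.41^0 = 1
(1-p)^(n-k) = 0.59^8 ≈ 0.01468304
P = 1 * 1 * 0.01468304 ≈ 0.014683

0.014683


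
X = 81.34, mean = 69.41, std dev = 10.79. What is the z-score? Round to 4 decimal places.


z = (X - mu) / sigma
X - mu = 81.34 - 69.41 = 11.93
z = 11.93 / 10.79 = 1193/1079 ≈ 1.105653

1.1057


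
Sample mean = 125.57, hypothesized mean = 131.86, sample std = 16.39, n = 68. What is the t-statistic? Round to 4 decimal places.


t = (xbar - mu0) / (s/sqrt(n))
xbar - mu0 = 125.57 - 131.86 = -6.29
sqrt(68) ≈ 8.24621125
s/sqrt(n) = 16.39 / 8.24621125 ≈ 1.98757945
t = -6.29 / 1.98757945 ≈ -3.164653

-3.1647


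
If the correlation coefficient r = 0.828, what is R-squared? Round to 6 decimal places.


R^2 = r^2 = (0.828)^2 = 0.685584

0.685584


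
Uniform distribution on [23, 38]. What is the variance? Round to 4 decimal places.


Var = (b-a)^2 / 12
(b-a)^2 = (38 - 23)^2 = 225
Var = 225/12 = 18.75

18.7500


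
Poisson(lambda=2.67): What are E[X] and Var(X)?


E[X] = Var(X) = lambda = 2.67

2.67, 2.67


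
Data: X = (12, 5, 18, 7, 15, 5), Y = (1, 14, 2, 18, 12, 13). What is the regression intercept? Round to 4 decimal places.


a = ybar - b*xbar, where b = sum((xi-xbar)(yi-ybar)) / sum((xi-xbar)^2)
n = 6, xbar = 62/6 = 31/3 ≈ 10.333333, ybar = 60/6 = 10
Sxy = sum((xi-xbar)(yi-ybar)) = -131
Sxx = sum((xi-xbar)^2) = 454/3 ≈ 151.333333
b = Sxy / Sxx = -393/454 ≈ -0.865639
a = 10 - (-0.865639) * 10.333333 = 8601/454 ≈ 18.944934

18.9449


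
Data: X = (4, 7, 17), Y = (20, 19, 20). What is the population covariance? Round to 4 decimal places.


Cov = (1/n)*sum((xi-xbar)(yi-ybar))
n = 3, xbar = 28/3 ≈ 9.333333, ybar = 59/3 ≈ 19.666667
sum((xi-xbar)(yi-ybar)) = 7/3 ≈ 2.333333
Cov = 2.333333 / 3 = 7/9 ≈ 0.777778

0.7778


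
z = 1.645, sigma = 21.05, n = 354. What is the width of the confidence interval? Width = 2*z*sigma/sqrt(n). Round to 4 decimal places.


width = 2*z*sigma/sqrt(n)
2*z*sigma = 2 * 1.645 * 21.05 = 69.2545
sqrt(354) ≈ 18.814888
width = 69.2545 / 18.814888 ≈ 3.680835

3.6808


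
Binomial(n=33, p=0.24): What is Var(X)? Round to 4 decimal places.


Var = n*p*(1-p) = 33 * 0.24 * 0.76 = 6.0192

6.0192


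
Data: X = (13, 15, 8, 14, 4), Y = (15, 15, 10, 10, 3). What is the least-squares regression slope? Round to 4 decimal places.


b = sum((xi-xbar)(yi-ybar)) / sum((xi-xbar)^2)
n = 5, xbar = 54/5 = 10.8, ybar = 53/5 = 10.6
Sxy = sum((xi-xbar)(yi-ybar)) = 79.6
Sxx = sum((xi-xbar)^2) = 86.8
b = Sxy / Sxx = 199/217 ≈ 0.917051

0.9171


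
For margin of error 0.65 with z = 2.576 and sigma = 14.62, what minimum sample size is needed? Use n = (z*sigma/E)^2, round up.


z*sigma/E = 2.576 * 14.62 / 0.65 = 470764/8125 ≈ 57.940185
(z*sigma/E)^2 ≈ 3357.064993
round up: n = 3358

3358


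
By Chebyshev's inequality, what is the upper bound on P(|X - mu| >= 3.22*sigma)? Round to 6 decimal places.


P <= 1/k^2
k^2 = 3.22^2 = 10.3684
1/k^2 = 1 / 10.3684 ≈ 0.09644690

0.096447


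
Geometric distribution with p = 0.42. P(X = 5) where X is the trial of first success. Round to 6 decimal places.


P = (1-p)^(k-1) * p
(1-p)^(k-1) = 0.58^4 ≈ 0.1131650
P = 0.1131650 * 0.42 ≈ 0.04752928

0.047529


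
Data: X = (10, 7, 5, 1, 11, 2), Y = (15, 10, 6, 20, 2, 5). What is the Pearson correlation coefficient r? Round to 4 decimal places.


r = sum((xi-xbar)(yi-ybar)) / sqrt(sum((xi-xbar)^2) * sum((yi-ybar)^2))
n = 6, xbar = 36/6 = 6, ybar = 58/6 = 29/3 ≈ 9.666667
Sxy = sum((xi-xbar)(yi-ybar)) = -46
Sxx = sum((xi-xbar)^2) = 84
Syy = sum((yi-ybar)^2) = 688/3 ≈ 229.333333
sqrt(Sxx*Syy) ≈ 138.794813
r = Sxy / sqrt(Sxx*Syy) = -46 / 138.794813 ≈ -0.331424

-0.3314


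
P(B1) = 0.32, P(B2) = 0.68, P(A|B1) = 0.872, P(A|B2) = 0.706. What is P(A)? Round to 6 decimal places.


P(A) = P(A|B1)*P(B1) + P(A|B2)*P(B2)
P(A|B1)*P(B1) = 0.872 * 0.32 = 0.27904
P(A|B2)*P(B2) = 0.706 * 0.68 = 0.48008
P(A) = 0.27904 + 0.48008 = 0.75912

0.759120


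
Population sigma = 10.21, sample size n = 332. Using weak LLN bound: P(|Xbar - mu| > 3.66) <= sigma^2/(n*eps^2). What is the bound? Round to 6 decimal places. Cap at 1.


bound = min(1, sigma^2/(n*eps^2))
sigma^2 = 10.21^2 = 104.2441
n*eps^2 = 332 * 3.66^2 = 332 * 13.3956 = 4447.3392
sigma^2/(n*eps^2) = 104.2441 / 4447.3392 ≈ 0.02343966

0.023440


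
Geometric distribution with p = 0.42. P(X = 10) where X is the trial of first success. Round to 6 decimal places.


P = (1-p)^(k-1) * p
(1-p)^(k-1) = 0.58^9 ≈ 0.007427659
P = 0.007427659 * 0.42 ≈ 0.003119617

0.003120


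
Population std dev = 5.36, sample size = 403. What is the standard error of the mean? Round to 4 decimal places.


SE = sigma / sqrt(n)
sqrt(403) ≈ 20.074860
SE = 5.36 / 20.074860 ≈ 0.267001

0.2670


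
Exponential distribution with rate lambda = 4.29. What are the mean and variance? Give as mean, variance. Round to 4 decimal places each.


mean = 1/lam, var = 1/lam^2
mean = 1 / 4.29 = 100/429 ≈ 0.233100
lam^2 = 4.29^2 = 18.4041
var = 1 / 18.4041 ≈ 0.054336

0.2331, 0.0543


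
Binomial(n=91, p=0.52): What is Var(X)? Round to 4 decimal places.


Var = n*p*(1-p) = 91 * 0.52 * 0.48 = 22.7136

22.7136


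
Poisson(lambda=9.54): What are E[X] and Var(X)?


E[X] = Var(X) = lambda = 9.54

9.54, 9.54


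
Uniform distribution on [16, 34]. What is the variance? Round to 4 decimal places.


Var = (b-a)^2 / 12
(b-a)^2 = (34 - 16)^2 = 324
Var = 324/12 = 27

27.0000


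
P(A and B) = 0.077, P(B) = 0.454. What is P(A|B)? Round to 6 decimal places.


P(A|B) = P(A and B) / P(B) = 0.077 / 0.454 = 77/454 ≈ 0.16960352

0.169604


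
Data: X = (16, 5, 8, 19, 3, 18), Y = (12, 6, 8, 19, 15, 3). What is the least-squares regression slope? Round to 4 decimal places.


b = sum((xi-xbar)(yi-ybar)) / sum((xi-xbar)^2)
n = 6, xbar = 69/6 = 11.5, ybar = 63/6 = 10.5
Sxy = sum((xi-xbar)(yi-ybar)) = 21.5
Sxx = sum((xi-xbar)^2) = 245.5
b = Sxy / Sxx = 43/491 ≈ 0.087576

0.0876


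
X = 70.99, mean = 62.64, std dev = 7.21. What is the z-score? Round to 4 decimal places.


z = (X - mu) / sigma
X - mu = 70.99 - 62.64 = 8.35
z = 8.35 / 7.21 = 835/721 ≈ 1.158114

1.1581


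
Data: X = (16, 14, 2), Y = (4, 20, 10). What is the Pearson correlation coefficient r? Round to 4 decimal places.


r = sum((xi-xbar)(yi-ybar)) / sqrt(sum((xi-xbar)^2) * sum((yi-ybar)^2))
n = 3, xbar = 32/3 ≈ 10.666667, ybar = 34/3 ≈ 11.333333
Sxy = sum((xi-xbar)(yi-ybar)) = 4/3 ≈ 1.333333
Sxx = sum((xi-xbar)^2) = 344/3 ≈ 114.666667
Syy = sum((yi-ybar)^2) = 392/3 ≈ 130.666667
sqrt(Sxx*Syy) ≈ 122.405519
r = Sxy / sqrt(Sxx*Syy) = 1.333333 / 122.405519 ≈ 0.010893

0.0109


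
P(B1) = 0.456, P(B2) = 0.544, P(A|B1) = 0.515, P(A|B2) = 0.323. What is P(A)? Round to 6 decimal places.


P(A) = P(A|B1)*P(B1) + P(A|B2)*P(B2)
P(A|B1)*P(B1) = 0.515 * 0.456 = 0.23484
P(A|B2)*P(B2) = 0.323 * 0.544 = 0.175712
P(A) = 0.23484 + 0.175712 = 0.410552

0.410552


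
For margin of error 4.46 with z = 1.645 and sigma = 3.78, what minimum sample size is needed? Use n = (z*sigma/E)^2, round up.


z*sigma/E = 1.645 * 3.78 / 4.46 ≈ 1.394193
(z*sigma/E)^2 ≈ 1.943774
round up: n = 2

2


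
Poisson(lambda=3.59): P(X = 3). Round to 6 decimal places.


P = e^(-lam) * lam^k / k!
e^(-3.59) ≈ 0.02759833
lam^k = 3.59^3 = 46.268279
k! = 3! = 6
P = 0.02759833 * 46.268279 / 6 ≈ 0.212821

0.212821


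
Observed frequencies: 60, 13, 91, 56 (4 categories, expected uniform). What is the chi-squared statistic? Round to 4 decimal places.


chi2 = sum((O-E)^2/E), E = total/4
total = 220, E = 220/4 = 55
(60 - 55)^2 / 55 = 25 / 55 = 5/11 ≈ 0.454545
(13 - 55)^2 / 55 = 1764 / 55 = 1764/55 ≈ 32.072727
(91 - 55)^2 / 55 = 1296 / 55 = 1296/55 ≈ 23.563636
(56 - 55)^2 / 55 = 1 / 55 = 1/55 ≈ 0.018182
chi2 = 3086/55 ≈ 56.109091

56.1091


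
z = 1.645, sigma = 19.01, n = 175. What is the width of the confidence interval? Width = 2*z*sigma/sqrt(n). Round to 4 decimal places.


width = 2*z*sigma/sqrt(n)
2*z*sigma = 2 * 1.645 * 19.01 = 62.5429
sqrt(175) ≈ 13.228757
width = 62.5429 / 13.228757 ≈ 4.727799

4.7278


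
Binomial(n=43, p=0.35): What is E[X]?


E[X] = n*p = 43 * 0.35 = 15.05

15.05


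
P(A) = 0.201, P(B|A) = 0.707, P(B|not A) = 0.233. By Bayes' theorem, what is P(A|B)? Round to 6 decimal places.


P(A|B) = P(B|A)*P(A) / P(B), P(B) = P(B|A)*P(A) + P(B|not A)*P(not A)
P(B|A)*P(A) = 0.707 * 0.201 = 0.142107
P(B|not A)*P(not A) = 0.233 * 0.799 = 0.186167
P(B) = 0.142107 + 0.186167 = 0.328274
P(A|B) = 0.142107 / 0.328274 ≈ 0.43289143

0.432891


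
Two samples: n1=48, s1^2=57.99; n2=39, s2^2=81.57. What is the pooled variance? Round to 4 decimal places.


sp^2 = ((n1-1)*s1^2 + (n2-1)*s2^2)/(n1+n2-2)
(n1-1)*s1^2 = 47 * 57.99 = 2725.53
(n2-1)*s2^2 = 38 * 81.57 = 3099.66
numerator = 2725.53 + 3099.66 = 5825.19
n1+n2-2 = 85
sp^2 = 5825.19 / 85 = 582519/8500 ≈ 68.531647

68.5316


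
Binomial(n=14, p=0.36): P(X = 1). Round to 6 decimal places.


P = C(n,k) * p^k * (1-p)^(n-k)
C(14,1) = 14
p^k = 0.36^1 = 0.36
(1-p)^(n-k) = 0.64^13 ≈ 0.003022315
P = 14 * 0.36 * 0.003022315 ≈ 0.015232

0.015232


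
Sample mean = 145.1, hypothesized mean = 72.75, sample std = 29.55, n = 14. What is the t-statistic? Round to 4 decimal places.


t = (xbar - mu0) / (s/sqrt(n))
xbar - mu0 = 145.1 - 72.75 = 72.35
sqrt(14) ≈ 3.74165739
s/sqrt(n) = 29.55 / 3.74165739 ≈ 7.89756970
t = 72.35 / 7.89756970 ≈ 9.161046

9.1610


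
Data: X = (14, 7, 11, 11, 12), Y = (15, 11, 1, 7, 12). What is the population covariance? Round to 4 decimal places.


Cov = (1/n)*sum((xi-xbar)(yi-ybar))
n = 5, xbar = 55/5 = 11, ybar = 46/5 = 9.2
sum((xi-xbar)(yi-ybar)) = 13
Cov = 13 / 5 = 2.6

2.6000


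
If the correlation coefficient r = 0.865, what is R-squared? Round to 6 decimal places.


R^2 = r^2 = (0.865)^2 = 0.748225

0.748225


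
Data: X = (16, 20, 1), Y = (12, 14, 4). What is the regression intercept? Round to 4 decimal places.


a = ybar - b*xbar, where b = sum((xi-xbar)(yi-ybar)) / sum((xi-xbar)^2)
n = 3, xbar = 37/3 ≈ 12.333333, ybar = 30/3 = 10
Sxy = sum((xi-xbar)(yi-ybar)) = 106
Sxx = sum((xi-xbar)^2) = 602/3 ≈ 200.666667
b = Sxy / Sxx = 159/301 ≈ 0.528239
a = 10 - 0.528239 * 12.333333 = 1049/301 ≈ 3.485050

3.4850


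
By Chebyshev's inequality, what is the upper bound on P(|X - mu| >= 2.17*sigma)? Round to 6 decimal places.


P <= 1/k^2
k^2 = 2.17^2 = 4.7089
1/k^2 = 1 / 4.7089 ≈ 0.21236382

0.212364


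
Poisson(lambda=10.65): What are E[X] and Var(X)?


E[X] = Var(X) = lambda = 10.65

10.65, 10.65


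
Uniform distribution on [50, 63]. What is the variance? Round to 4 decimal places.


Var = (b-a)^2 / 12
(b-a)^2 = (63 - 50)^2 = 169
Var = 169/12 ≈ 14.083333

14.0833


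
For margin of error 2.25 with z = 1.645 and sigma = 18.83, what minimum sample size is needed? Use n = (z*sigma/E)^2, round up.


z*sigma/E = 1.645 * 18.83 / 2.25 ≈ 13.766822
(z*sigma/E)^2 ≈ 189.525394
round up: n = 190

190


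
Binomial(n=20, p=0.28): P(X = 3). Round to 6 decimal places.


P = C(n,k) * p^k * (1-p)^(n-k)
C(20,3) = 1140
p^k = 0.28^3 = 0.021952
(1-p)^(n-k) = 0.72^17 ≈ 0.003755367
P = 1140 * 0.021952 * 0.003755367 ≈ 0.093979

0.093979


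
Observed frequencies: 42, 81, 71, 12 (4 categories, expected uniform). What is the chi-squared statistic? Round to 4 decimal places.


chi2 = sum((O-E)^2/E), E = total/4
total = 206, E = 206/4 = 51.5
(42 - 51.5)^2 / 51.5 = 90.25 / 51.5 = 361/206 ≈ 1.752427
(81 - 51.5)^2 / 51.5 = 870.25 / 51.5 = 3481/206 ≈ 16.898058
(71 - 51.5)^2 / 51.5 = 380.25 / 51.5 = 1521/206 ≈ 7.383495
(12 - 51.5)^2 / 51.5 = 1560.25 / 51.5 = 6241/206 ≈ 30.296117
chi2 = 5802/103 ≈ 56.330097

56.3301


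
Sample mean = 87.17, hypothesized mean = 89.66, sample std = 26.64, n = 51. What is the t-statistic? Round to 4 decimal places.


t = (xbar - mu0) / (s/sqrt(n))
xbar - mu0 = 87.17 - 89.66 = -2.49
sqrt(51) ≈ 7.14142843
s/sqrt(n) = 26.64 / 7.14142843 ≈ 3.73034614
t = -2.49 / 3.73034614 ≈ -0.667498

-0.6675


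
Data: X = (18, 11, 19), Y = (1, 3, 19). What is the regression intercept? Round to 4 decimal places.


a = ybar - b*xbar, where b = sum((xi-xbar)(yi-ybar)) / sum((xi-xbar)^2)
n = 3, xbar = 48/3 = 16, ybar = 23/3 ≈ 7.666667
Sxy = sum((xi-xbar)(yi-ybar)) = 44
Sxx = sum((xi-xbar)^2) = 38
b = Sxy / Sxx = 22/19 ≈ 1.157895
a = 7.666667 - 1.157895 * 16 = -619/57 ≈ -10.859649

-10.8596


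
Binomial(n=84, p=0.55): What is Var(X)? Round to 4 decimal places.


Var = n*p*(1-p) = 84 * 0.55 * 0.45 = 20.79

20.7900


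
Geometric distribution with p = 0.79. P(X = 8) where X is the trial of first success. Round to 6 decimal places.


P = (1-p)^(k-1) * p
(1-p)^(k-1) = 0.21^7 ≈ 0.00001801089
P = 0.00001801089 * 0.79 ≈ 0.00001422860

0.000014


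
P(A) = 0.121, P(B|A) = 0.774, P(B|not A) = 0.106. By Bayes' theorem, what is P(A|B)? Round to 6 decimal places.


P(A|B) = P(B|A)*P(A) / P(B), P(B) = P(B|A)*P(A) + P(B|not A)*P(not A)
P(B|A)*P(A) = 0.774 * 0.121 = 0.093654
P(B|not A)*P(not A) = 0.106 * 0.879 = 0.093174
P(B) = 0.093654 + 0.093174 = 0.186828
P(A|B) = 0.093654 / 0.186828 ≈ 0.50128460

0.501285


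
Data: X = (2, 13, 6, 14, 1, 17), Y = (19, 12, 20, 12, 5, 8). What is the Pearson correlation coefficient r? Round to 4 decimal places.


r = sum((xi-xbar)(yi-ybar)) / sqrt(sum((xi-xbar)^2) * sum((yi-ybar)^2))
n = 6, xbar = 53/6 ≈ 8.833333, ybar = 76/6 = 38/3 ≈ 12.666667
Sxy = sum((xi-xbar)(yi-ybar)) = -145/3 ≈ -48.333333
Sxx = sum((xi-xbar)^2) = 1361/6 ≈ 226.833333
Syy = sum((yi-ybar)^2) = 526/3 ≈ 175.333333
sqrt(Sxx*Syy) ≈ 199.427793
r = Sxy / sqrt(Sxx*Syy) = -48.333333 / 199.427793 ≈ -0.242360

-0.2424


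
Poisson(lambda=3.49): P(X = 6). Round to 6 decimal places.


P = e^(-lam) * lam^k / k!
e^(-3.49) ≈ 0.03050087
lam^k = 3.49^6 ≈ 1806.976738
k! = 6! = 720
P = 0.03050087 * 1806.976738 / 720 ≈ 0.076548

0.076548


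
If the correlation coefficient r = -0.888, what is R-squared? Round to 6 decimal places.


R^2 = r^2 = (-0.888)^2 = 0.788544

0.788544


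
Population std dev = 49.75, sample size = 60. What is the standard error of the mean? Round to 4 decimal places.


SE = sigma / sqrt(n)
sqrt(60) ≈ 7.745967
SE = 49.75 / 7.745967 ≈ 6.422697

6.4227


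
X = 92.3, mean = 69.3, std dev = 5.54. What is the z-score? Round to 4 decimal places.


z = (X - mu) / sigma
X - mu = 92.3 - 69.3 = 23
z = 23 / 5.54 = 1150/277 ≈ 4.151625

4.1516


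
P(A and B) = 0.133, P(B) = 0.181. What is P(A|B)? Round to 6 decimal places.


P(A|B) = P(A and B) / P(B) = 0.133 / 0.181 = 133/181 ≈ 0.73480663

0.734807


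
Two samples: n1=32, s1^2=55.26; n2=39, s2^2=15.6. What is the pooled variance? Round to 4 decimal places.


sp^2 = ((n1-1)*s1^2 + (n2-1)*s2^2)/(n1+n2-2)
(n1-1)*s1^2 = 31 * 55.26 = 1713.06
(n2-1)*s2^2 = 38 * 15.6 = 592.8
numerator = 1713.06 + 592.8 = 2305.86
n1+n2-2 = 69
sp^2 = 2305.86 / 69 = 38431/1150 ≈ 33.418261

33.4183


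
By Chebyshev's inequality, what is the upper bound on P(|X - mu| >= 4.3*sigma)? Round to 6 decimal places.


P <= 1/k^2
k^2 = 4.3^2 = 18.49
1/k^2 = 1 / 18.49 = 100/1849 ≈ 0.05408329

0.054083


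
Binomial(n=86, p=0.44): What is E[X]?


E[X] = n*p = 86 * 0.44 = 37.84

37.84


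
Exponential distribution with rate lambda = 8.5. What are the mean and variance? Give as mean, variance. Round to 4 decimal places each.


mean = 1/lam, var = 1/lam^2
mean = 1 / 8.5 = 2/17 ≈ 0.117647
lam^2 = 8.5^2 = 72.25
var = 1 / 72.25 = 4/289 ≈ 0.013841

0.1176, 0.0138


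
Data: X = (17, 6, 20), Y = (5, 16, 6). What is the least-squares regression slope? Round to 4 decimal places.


b = sum((xi-xbar)(yi-ybar)) / sum((xi-xbar)^2)
n = 3, xbar = 43/3 ≈ 14.333333, ybar = 27/3 = 9
Sxy = sum((xi-xbar)(yi-ybar)) = -86
Sxx = sum((xi-xbar)^2) = 326/3 ≈ 108.666667
b = Sxy / Sxx = -129/163 ≈ -0.791411

-0.7914


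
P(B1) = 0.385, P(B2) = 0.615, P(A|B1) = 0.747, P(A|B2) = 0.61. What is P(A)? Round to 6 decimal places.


P(A) = P(A|B1)*P(B1) + P(A|B2)*P(B2)
P(A|B1)*P(B1) = 0.747 * 0.385 = 0.287595
P(A|B2)*P(B2) = 0.61 * 0.615 = 0.37515
P(A) = 0.287595 + 0.37515 = 0.662745

0.662745


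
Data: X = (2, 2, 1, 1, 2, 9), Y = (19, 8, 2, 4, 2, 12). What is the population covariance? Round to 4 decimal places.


Cov = (1/n)*sum((xi-xbar)(yi-ybar))
n = 6, xbar = 17/6 ≈ 2.833333, ybar = 47/6 ≈ 7.833333
sum((xi-xbar)(yi-ybar)) = 233/6 ≈ 38.833333
Cov = 38.833333 / 6 = 233/36 ≈ 6.472222

6.4722


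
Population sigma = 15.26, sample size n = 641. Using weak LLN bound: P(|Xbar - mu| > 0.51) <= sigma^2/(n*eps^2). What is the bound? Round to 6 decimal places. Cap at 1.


bound = min(1, sigma^2/(n*eps^2))
sigma^2 = 15.26^2 = 232.8676
n*eps^2 = 641 * 0.51^2 = 641 * 0.2601 = 166.7241
sigma^2/(n*eps^2) = 232.8676 / 166.7241 ≈ 1.39672429
this exceeds 1, so the bound is capped at 1

1.000000


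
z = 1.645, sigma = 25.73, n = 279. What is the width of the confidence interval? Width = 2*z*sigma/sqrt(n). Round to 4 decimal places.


width = 2*z*sigma/sqrt(n)
2*z*sigma = 2 * 1.645 * 25.73 = 84.6517
sqrt(279) ≈ 16.703293
width = 84.6517 / 16.703293 ≈ 5.067965

5.0680


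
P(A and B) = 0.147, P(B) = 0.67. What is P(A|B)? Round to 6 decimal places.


P(A|B) = P(A and B) / P(B) = 0.147 / 0.67 = 147/670 ≈ 0.21940299

0.219403


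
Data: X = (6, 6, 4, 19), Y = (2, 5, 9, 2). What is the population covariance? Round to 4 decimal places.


Cov = (1/n)*sum((xi-xbar)(yi-ybar))
n = 4, xbar = 35/4 = 8.75, ybar = 18/4 = 4.5
sum((xi-xbar)(yi-ybar)) = -41.5
Cov = -41.5 / 4 = -10.375

-10.3750


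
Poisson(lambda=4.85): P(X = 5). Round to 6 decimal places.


P = e^(-lam) * lam^k / k!
e^(-4.85) ≈ 0.007828378
lam^k = 4.85^5 ≈ 2683.543830
k! = 5! = 120
P = 0.007828378 * 2683.543830 / 120 ≈ 0.175065

0.175065


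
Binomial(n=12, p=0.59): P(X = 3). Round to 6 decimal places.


P = C(n,k) * p^k * (1-p)^(n-k)
C(12,3) = 220
p^k = 0.59^3 = 0.205379
(1-p)^(n-k) = 0.41^9 ≈ 0.0003273819
P = 220 * 0.205379 * 0.0003273819 ≈ 0.014792

0.014792


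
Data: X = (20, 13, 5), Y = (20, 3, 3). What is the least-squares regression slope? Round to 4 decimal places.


b = sum((xi-xbar)(yi-ybar)) / sum((xi-xbar)^2)
n = 3, xbar = 38/3 ≈ 12.666667, ybar = 26/3 ≈ 8.666667
Sxy = sum((xi-xbar)(yi-ybar)) = 374/3 ≈ 124.666667
Sxx = sum((xi-xbar)^2) = 338/3 ≈ 112.666667
b = Sxy / Sxx = 187/169 ≈ 1.106509

1.1065


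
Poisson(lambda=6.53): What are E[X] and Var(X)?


E[X] = Var(X) = lambda = 6.53

6.53, 6.53


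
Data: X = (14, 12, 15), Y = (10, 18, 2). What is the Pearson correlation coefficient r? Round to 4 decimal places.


r = sum((xi-xbar)(yi-ybar)) / sqrt(sum((xi-xbar)^2) * sum((yi-ybar)^2))
n = 3, xbar = 41/3 ≈ 13.666667, ybar = 30/3 = 10
Sxy = sum((xi-xbar)(yi-ybar)) = -24
Sxx = sum((xi-xbar)^2) = 14/3 ≈ 4.666667
Syy = sum((yi-ybar)^2) = 128
sqrt(Sxx*Syy) ≈ 24.440404
r = Sxy / sqrt(Sxx*Syy) = -24 / 24.440404 ≈ -0.981981

-0.9820


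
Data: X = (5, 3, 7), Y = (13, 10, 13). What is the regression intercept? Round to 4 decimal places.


a = ybar - b*xbar, where b = sum((xi-xbar)(yi-ybar)) / sum((xi-xbar)^2)
n = 3, xbar = 15/3 = 5, ybar = 36/3 = 12
Sxy = sum((xi-xbar)(yi-ybar)) = 6
Sxx = sum((xi-xbar)^2) = 8
b = Sxy / Sxx = 0.75
a = 12 - 0.75 * 5 = 8.25

8.2500


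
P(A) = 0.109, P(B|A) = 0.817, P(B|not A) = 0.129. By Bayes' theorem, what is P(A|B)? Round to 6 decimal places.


P(A|B) = P(B|A)*P(A) / P(B), P(B) = P(B|A)*P(A) + P(B|not A)*P(not A)
P(B|A)*P(A) = 0.817 * 0.109 = 0.089053
P(B|not A)*P(not A) = 0.129 * 0.891 = 0.114939
P(B) = 0.089053 + 0.114939 = 0.203992
P(A|B) = 0.089053 / 0.203992 = 2071/4744 ≈ 0.43655143

0.436551


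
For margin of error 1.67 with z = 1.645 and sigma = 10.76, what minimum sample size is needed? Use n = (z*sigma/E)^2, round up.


z*sigma/E = 1.645 * 10.76 / 1.67 = 88501/8350 ≈ 10.598922
(z*sigma/E)^2 ≈ 112.337151
round up: n = 113

113


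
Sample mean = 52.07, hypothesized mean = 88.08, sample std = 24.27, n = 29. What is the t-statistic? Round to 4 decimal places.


t = (xbar - mu0) / (s/sqrt(n))
xbar - mu0 = 52.07 - 88.08 = -36.01
sqrt(29) ≈ 5.38516481
s/sqrt(n) = 24.27 / 5.38516481 ≈ 4.50682586
t = -36.01 / 4.50682586 ≈ -7.990102

-7.9901


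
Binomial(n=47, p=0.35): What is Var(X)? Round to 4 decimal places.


Var = n*p*(1-p) = 47 * 0.35 * 0.65 = 10.6925

10.6925


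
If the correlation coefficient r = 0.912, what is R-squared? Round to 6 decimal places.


R^2 = r^2 = (0.912)^2 = 0.831744

0.831744


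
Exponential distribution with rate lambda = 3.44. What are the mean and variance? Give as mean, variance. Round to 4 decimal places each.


mean = 1/lam, var = 1/lam^2
mean = 1 / 3.44 = 25/86 ≈ 0.290698
lam^2 = 3.44^2 = 11.8336
var = 1 / 11.8336 = 625/7396 ≈ 0.084505

0.2907, 0.0845


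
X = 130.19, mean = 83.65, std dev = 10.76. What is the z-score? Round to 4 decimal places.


z = (X - mu) / sigma
X - mu = 130.19 - 83.65 = 46.54
z = 46.54 / 10.76 = 2327/538 ≈ 4.325279

4.3253


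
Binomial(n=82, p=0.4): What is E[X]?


E[X] = n*p = 82 * 0.4 = 32.8

32.8


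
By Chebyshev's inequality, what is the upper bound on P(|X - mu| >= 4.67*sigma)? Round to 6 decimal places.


P <= 1/k^2
k^2 = 4.67^2 = 21.8089
1/k^2 = 1 / 21.8089 ≈ 0.04585284

0.045853


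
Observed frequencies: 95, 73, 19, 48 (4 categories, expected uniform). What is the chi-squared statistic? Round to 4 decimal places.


chi2 = sum((O-E)^2/E), E = total/4
total = 235, E = 235/4 = 58.75
(95 - 58.75)^2 / 58.75 = 1314.0625 / 58.75 = 4205/188 ≈ 22.367021
(73 - 58.75)^2 / 58.75 = 203.0625 / 58.75 = 3249/940 ≈ 3.456383
(19 - 58.75)^2 / 58.75 = 1580.0625 / 58.75 = 25281/940 ≈ 26.894681
(48 - 58.75)^2 / 58.75 = 115.5625 / 58.75 = 1849/940 ≈ 1.967021
chi2 = 12851/235 ≈ 54.685106

54.6851


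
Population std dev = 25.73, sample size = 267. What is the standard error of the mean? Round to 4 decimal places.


SE = sigma / sqrt(n)
sqrt(267) ≈ 16.340135
SE = 25.73 / 16.340135 ≈ 1.574650

1.5747


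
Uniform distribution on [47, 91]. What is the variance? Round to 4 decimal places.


Var = (b-a)^2 / 12
(b-a)^2 = (91 - 47)^2 = 1936
Var = 1936/12 ≈ 161.333333

161.3333


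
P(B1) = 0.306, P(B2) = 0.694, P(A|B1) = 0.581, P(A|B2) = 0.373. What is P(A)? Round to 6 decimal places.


P(A) = P(A|B1)*P(B1) + P(A|B2)*P(B2)
P(A|B1)*P(B1) = 0.581 * 0.306 = 0.177786
P(A|B2)*P(B2) = 0.373 * 0.694 = 0.258862
P(A) = 0.177786 + 0.258862 = 0.436648

0.436648


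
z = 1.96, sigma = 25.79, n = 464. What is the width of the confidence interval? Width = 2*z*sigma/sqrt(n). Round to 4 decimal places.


width = 2*z*sigma/sqrt(n)
2*z*sigma = 2 * 1.96 * 25.79 = 101.0968
sqrt(464) ≈ 21.540659
width = 101.0968 / 21.540659 ≈ 4.693301

4.6933


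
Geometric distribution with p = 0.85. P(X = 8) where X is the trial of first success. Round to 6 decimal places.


P = (1-p)^(k-1) * p
(1-p)^(k-1) = 0.15^7 ≈ 0.000001708594
P = 0.000001708594 * 0.85 ≈ 0.000001452305

0.000001


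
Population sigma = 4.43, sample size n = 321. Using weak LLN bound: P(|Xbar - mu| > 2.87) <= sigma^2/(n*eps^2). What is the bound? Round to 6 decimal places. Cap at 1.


bound = min(1, sigma^2/(n*eps^2))
sigma^2 = 4.43^2 = 19.6249
n*eps^2 = 321 * 2.87^2 = 321 * 8.2369 = 2644.0449
sigma^2/(n*eps^2) = 19.6249 / 2644.0449 ≈ 0.00742230

0.007422


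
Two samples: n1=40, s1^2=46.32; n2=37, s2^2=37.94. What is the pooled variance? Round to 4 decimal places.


sp^2 = ((n1-1)*s1^2 + (n2-1)*s2^2)/(n1+n2-2)
(n1-1)*s1^2 = 39 * 46.32 = 1806.48
(n2-1)*s2^2 = 36 * 37.94 = 1365.84
numerator = 1806.48 + 1365.84 = 3172.32
n1+n2-2 = 75
sp^2 = 3172.32 / 75 = 42.2976

42.2976


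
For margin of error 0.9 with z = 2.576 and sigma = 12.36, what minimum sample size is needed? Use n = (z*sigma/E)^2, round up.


z*sigma/E = 2.576 * 12.36 / 0.9 = 66332/1875 ≈ 35.377067
(z*sigma/E)^2 ≈ 1251.536846
round up: n = 1252

1252


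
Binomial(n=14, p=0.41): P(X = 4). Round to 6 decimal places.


P = C(n,k) * p^k * (1-p)^(n-k)
C(14,4) = 1001
p^k = 0.41^4 = 0.02825761
(1-p)^(n-k) = 0.59^10 ≈ 0.005111168
P = 1001 * 0.02825761 * 0.005111168 ≈ 0.144574

0.144574
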